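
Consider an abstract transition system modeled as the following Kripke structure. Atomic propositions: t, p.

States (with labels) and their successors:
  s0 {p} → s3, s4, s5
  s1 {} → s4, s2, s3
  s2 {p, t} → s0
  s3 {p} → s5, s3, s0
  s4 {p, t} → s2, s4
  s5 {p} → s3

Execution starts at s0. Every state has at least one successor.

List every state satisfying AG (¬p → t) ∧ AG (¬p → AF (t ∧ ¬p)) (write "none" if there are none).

States satisfying ¬p → t: {s0, s2, s3, s4, s5}.
States satisfying AG (¬p → t): {s0, s2, s3, s4, s5}.
States satisfying ¬p → AF (t ∧ ¬p): {s0, s2, s3, s4, s5}.
States satisfying AG (¬p → AF (t ∧ ¬p)): {s0, s2, s3, s4, s5}.
States satisfying AG (¬p → t) ∧ AG (¬p → AF (t ∧ ¬p)): {s0, s2, s3, s4, s5}.

{s0, s2, s3, s4, s5}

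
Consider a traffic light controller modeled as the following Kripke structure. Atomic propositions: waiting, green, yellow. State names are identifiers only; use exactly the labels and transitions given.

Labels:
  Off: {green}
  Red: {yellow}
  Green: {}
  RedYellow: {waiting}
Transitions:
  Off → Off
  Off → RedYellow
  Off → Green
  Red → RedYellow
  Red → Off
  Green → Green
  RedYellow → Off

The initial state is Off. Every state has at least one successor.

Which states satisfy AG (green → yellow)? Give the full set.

States satisfying green → yellow: {Red, Green, RedYellow}.
States satisfying AG (green → yellow): {Green}.

{Green}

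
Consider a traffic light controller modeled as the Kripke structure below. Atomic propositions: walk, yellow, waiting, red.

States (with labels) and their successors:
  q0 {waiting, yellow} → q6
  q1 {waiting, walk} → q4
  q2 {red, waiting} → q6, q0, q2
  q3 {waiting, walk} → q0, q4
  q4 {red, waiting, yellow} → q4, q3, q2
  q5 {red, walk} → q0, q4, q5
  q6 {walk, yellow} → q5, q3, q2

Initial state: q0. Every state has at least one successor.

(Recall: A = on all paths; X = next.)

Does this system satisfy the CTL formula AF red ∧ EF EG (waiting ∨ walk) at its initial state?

Violated

States satisfying red: {q2, q4, q5}.
States satisfying AF red: {q1, q2, q4, q5}.
States satisfying EG (waiting ∨ walk): {q0, q1, q2, q3, q4, q5, q6}.
States satisfying EF EG (waiting ∨ walk): {q0, q1, q2, q3, q4, q5, q6}.
States satisfying AF red ∧ EF EG (waiting ∨ walk): {q1, q2, q4, q5}.
q0 ∉ Sat(AF red ∧ EF EG (waiting ∨ walk)).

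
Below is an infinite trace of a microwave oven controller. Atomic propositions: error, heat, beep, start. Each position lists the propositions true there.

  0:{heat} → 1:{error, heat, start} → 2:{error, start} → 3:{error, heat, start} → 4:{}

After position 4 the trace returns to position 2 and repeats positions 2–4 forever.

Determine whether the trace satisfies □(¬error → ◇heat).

Holds

¬error → ◇heat holds at every position 0..4, and those are all positions ever visited, so □(¬error → ◇heat) holds.
Positions where ¬error holds: 0, 4.
Check ◇heat at each: 0→ok, 4→ok.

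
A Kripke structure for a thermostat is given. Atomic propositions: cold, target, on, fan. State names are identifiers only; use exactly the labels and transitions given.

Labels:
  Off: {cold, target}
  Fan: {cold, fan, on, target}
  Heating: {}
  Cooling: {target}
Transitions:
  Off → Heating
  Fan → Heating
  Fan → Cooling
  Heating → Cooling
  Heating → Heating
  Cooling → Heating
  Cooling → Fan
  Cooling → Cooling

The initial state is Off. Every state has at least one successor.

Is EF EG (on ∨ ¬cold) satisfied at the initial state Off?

Yes

States satisfying EG (on ∨ ¬cold): {Fan, Heating, Cooling}.
States satisfying EF EG (on ∨ ¬cold): {Off, Fan, Heating, Cooling}.
Some path from Off reaches a state where EG (on ∨ ¬cold) holds.
Off ∈ Sat(EF EG (on ∨ ¬cold)).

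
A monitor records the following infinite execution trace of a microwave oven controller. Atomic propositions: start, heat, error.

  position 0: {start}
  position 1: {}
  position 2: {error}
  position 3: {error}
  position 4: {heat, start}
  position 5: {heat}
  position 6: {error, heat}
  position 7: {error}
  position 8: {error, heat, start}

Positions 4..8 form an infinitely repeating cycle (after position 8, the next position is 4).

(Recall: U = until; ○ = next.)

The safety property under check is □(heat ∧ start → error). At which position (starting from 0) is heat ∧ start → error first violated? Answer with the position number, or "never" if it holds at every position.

4

Check heat ∧ start → error at each position in order: 0 ✓, 1 ✓, 2 ✓, 3 ✓.
At position 4 the labels are {heat, start}, so heat ∧ start → error is false there. This is the first violation.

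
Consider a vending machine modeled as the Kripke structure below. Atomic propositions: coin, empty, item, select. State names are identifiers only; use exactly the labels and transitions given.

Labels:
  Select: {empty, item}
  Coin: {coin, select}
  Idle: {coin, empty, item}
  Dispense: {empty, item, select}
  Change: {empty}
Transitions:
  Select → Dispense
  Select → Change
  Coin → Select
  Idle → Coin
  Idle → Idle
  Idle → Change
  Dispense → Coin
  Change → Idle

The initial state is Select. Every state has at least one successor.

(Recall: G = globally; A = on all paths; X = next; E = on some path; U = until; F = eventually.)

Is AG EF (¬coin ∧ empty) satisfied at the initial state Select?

States satisfying EF (¬coin ∧ empty): {Select, Coin, Idle, Dispense, Change}.
States satisfying AG EF (¬coin ∧ empty): {Select, Coin, Idle, Dispense, Change}.
Every state reachable from Select satisfies EF (¬coin ∧ empty).
Select ∈ Sat(AG EF (¬coin ∧ empty)).

Yes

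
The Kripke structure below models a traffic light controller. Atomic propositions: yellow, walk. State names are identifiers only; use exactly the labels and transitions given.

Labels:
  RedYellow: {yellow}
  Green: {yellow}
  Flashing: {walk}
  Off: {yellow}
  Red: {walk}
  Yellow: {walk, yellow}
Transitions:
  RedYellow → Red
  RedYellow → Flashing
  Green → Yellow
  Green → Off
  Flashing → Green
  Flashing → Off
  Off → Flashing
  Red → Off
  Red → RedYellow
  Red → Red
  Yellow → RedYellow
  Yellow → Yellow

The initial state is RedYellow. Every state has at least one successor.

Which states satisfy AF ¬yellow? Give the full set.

{RedYellow, Flashing, Off, Red}

States satisfying ¬yellow: {Flashing, Red}.
States satisfying AF ¬yellow: {RedYellow, Flashing, Off, Red}.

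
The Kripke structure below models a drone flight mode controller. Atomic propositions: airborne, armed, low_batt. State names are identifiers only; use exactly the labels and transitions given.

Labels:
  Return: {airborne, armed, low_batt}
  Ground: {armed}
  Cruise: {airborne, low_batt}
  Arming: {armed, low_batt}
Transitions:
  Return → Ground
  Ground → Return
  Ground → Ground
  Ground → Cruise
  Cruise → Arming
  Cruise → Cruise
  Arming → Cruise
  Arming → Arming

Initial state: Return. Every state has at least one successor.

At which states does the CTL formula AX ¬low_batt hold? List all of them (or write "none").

{Return}

States satisfying ¬low_batt: {Ground}.
States satisfying AX ¬low_batt: {Return}.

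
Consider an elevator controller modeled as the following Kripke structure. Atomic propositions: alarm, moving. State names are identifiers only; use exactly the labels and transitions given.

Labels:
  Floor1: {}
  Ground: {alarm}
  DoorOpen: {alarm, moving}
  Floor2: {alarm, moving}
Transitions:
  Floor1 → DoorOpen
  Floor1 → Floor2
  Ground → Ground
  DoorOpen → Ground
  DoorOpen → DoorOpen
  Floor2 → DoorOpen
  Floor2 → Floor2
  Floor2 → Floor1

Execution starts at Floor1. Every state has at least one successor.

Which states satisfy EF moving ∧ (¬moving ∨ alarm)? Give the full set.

{Floor1, DoorOpen, Floor2}

States satisfying moving: {DoorOpen, Floor2}.
States satisfying EF moving: {Floor1, DoorOpen, Floor2}.
States satisfying ¬moving: {Floor1, Ground}.
States satisfying ¬moving ∨ alarm: {Floor1, Ground, DoorOpen, Floor2}.
States satisfying EF moving ∧ (¬moving ∨ alarm): {Floor1, DoorOpen, Floor2}.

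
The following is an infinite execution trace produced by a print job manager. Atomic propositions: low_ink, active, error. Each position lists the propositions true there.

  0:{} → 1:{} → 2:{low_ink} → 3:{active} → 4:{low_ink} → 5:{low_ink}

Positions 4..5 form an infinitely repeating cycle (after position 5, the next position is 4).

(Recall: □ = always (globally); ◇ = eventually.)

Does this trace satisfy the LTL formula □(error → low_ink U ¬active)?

Holds

error → low_ink U ¬active holds at every position 0..5, and those are all positions ever visited, so □(error → low_ink U ¬active) holds.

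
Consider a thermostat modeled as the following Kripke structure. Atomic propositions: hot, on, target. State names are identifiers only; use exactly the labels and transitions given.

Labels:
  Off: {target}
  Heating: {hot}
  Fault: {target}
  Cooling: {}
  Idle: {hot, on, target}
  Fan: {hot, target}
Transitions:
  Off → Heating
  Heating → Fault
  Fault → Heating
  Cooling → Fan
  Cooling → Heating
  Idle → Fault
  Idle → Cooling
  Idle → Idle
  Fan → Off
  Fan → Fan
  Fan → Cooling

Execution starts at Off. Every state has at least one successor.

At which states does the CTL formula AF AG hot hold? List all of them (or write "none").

States satisfying AG hot: ∅.
States satisfying AF AG hot: ∅.

none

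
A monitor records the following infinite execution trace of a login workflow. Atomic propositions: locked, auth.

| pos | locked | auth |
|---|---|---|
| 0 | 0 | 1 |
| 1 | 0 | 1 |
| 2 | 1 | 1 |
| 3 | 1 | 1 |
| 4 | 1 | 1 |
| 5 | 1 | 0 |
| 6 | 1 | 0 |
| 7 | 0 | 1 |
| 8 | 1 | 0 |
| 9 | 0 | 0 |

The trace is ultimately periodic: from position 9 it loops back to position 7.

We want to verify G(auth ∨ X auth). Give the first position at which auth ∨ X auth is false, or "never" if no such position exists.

5

Check auth ∨ X auth at each position in order: 0 ✓, 1 ✓, 2 ✓, 3 ✓, 4 ✓.
At position 5 the labels are {locked} and the next position 6 has {locked}, so auth ∨ X auth is false there. This is the first violation.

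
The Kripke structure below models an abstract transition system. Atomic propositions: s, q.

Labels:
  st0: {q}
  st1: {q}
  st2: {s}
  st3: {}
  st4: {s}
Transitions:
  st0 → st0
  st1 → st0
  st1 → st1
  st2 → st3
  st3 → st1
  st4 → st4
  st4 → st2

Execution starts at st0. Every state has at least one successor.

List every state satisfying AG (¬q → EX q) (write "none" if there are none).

{st0, st1, st3}

States satisfying ¬q → EX q: {st0, st1, st3}.
States satisfying AG (¬q → EX q): {st0, st1, st3}.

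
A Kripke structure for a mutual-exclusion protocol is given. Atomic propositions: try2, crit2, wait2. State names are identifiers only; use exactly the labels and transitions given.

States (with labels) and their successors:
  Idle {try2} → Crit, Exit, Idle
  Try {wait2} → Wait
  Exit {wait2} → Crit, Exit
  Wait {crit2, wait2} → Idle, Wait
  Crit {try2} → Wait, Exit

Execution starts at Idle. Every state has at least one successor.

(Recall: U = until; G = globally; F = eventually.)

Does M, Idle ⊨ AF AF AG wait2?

States satisfying AF AG wait2: ∅.
States satisfying AF AF AG wait2: ∅.
There is a path from Idle along which AF AG wait2 never holds.
Idle ∉ Sat(AF AF AG wait2).

Does not hold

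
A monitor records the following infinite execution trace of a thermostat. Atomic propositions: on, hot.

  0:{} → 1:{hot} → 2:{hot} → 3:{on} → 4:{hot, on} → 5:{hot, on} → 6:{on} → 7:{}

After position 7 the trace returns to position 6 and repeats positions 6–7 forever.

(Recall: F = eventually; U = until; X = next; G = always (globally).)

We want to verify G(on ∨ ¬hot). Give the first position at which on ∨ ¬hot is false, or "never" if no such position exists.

Check on ∨ ¬hot at each position in order: 0 ✓.
At position 1 the labels are {hot}, so on ∨ ¬hot is false there. This is the first violation.

1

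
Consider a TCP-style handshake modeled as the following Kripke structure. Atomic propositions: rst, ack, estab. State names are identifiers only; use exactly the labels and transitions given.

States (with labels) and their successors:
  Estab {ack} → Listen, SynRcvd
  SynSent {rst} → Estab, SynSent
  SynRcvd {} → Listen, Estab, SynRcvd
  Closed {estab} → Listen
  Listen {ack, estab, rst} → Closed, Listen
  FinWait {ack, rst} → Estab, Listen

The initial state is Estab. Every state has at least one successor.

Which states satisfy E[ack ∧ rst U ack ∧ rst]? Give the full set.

{Listen, FinWait}

States satisfying ack ∧ rst: {Listen, FinWait}.
States satisfying E[ack ∧ rst U ack ∧ rst]: {Listen, FinWait}.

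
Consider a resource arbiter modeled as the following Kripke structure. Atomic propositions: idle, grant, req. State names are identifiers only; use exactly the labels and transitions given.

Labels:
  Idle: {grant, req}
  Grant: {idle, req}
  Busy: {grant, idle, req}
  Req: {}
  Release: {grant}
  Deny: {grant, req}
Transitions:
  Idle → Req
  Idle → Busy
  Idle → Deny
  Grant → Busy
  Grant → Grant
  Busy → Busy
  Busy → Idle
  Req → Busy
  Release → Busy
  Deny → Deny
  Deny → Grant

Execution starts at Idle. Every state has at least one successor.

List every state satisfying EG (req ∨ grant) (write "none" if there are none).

States satisfying req ∨ grant: {Idle, Grant, Busy, Release, Deny}.
States satisfying EG (req ∨ grant): {Idle, Grant, Busy, Release, Deny}.

{Idle, Grant, Busy, Release, Deny}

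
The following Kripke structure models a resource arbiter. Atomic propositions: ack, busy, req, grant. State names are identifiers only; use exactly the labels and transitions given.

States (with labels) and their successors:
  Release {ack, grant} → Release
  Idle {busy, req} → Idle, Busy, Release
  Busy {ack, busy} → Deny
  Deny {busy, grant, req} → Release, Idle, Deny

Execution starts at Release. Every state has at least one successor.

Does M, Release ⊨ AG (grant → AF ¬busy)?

States satisfying grant → AF ¬busy: {Release, Idle, Busy}.
States satisfying AG (grant → AF ¬busy): {Release}.
Every state reachable from Release satisfies grant → AF ¬busy.
Release ∈ Sat(AG (grant → AF ¬busy)).

Satisfied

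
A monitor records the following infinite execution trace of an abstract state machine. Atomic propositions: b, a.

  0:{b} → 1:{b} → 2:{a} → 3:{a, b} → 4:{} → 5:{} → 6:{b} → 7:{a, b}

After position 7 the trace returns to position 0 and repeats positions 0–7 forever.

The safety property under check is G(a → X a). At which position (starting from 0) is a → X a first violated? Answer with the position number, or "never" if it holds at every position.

3

Check a → X a at each position in order: 0 ✓, 1 ✓, 2 ✓.
At position 3 the labels are {a, b} and the next position 4 has {}, so a → X a is false there. This is the first violation.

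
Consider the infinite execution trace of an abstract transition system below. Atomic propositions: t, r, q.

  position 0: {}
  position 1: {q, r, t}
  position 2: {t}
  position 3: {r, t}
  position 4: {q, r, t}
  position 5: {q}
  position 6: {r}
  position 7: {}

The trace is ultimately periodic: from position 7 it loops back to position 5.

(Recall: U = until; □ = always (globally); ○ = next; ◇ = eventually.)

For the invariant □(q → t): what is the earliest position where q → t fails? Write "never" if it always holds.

5

Check q → t at each position in order: 0 ✓, 1 ✓, 2 ✓, 3 ✓, 4 ✓.
At position 5 the labels are {q}, so q → t is false there. This is the first violation.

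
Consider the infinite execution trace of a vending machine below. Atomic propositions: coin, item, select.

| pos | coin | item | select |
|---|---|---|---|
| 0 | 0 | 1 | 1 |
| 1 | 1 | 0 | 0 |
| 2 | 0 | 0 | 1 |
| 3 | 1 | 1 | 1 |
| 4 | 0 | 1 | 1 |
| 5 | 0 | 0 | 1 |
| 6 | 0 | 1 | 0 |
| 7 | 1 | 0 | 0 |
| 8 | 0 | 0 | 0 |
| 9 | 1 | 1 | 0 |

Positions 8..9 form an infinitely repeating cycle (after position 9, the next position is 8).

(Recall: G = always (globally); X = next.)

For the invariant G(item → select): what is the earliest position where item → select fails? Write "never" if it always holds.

Check item → select at each position in order: 0 ✓, 1 ✓, 2 ✓, 3 ✓, 4 ✓, 5 ✓.
At position 6 the labels are {item}, so item → select is false there. This is the first violation.

6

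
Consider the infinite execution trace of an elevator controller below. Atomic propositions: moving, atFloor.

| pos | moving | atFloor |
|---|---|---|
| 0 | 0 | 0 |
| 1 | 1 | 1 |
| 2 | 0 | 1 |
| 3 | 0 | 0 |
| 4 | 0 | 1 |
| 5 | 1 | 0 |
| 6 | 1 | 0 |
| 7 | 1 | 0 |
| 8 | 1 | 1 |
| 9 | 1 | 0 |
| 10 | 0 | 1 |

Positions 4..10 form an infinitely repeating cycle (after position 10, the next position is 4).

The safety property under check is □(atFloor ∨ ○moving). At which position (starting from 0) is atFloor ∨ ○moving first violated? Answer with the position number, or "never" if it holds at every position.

Check atFloor ∨ ○moving at each position in order: 0 ✓, 1 ✓, 2 ✓.
At position 3 the labels are {} and the next position 4 has {atFloor}, so atFloor ∨ ○moving is false there. This is the first violation.

3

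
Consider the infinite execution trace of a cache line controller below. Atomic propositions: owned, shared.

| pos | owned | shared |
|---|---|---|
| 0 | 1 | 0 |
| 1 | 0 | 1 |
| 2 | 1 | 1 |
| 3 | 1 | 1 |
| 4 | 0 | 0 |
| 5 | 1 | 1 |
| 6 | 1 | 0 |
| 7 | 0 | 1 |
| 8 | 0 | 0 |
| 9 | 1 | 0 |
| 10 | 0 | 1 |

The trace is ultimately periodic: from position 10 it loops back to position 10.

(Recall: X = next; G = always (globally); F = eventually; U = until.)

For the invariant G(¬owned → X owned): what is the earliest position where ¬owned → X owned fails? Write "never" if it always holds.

7

Check ¬owned → X owned at each position in order: 0 ✓, 1 ✓, 2 ✓, 3 ✓, 4 ✓, 5 ✓, 6 ✓.
At position 7 the labels are {shared} and the next position 8 has {}, so ¬owned → X owned is false there. This is the first violation.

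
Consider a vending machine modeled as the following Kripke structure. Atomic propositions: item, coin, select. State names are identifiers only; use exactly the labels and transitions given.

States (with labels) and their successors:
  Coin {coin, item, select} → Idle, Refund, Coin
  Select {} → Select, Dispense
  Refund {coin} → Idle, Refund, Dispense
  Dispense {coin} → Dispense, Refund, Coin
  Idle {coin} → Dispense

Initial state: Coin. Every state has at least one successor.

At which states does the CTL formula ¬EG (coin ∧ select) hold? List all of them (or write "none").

States satisfying coin ∧ select: {Coin}.
States satisfying EG (coin ∧ select): {Coin}.
States satisfying ¬EG (coin ∧ select): {Select, Refund, Dispense, Idle}.

{Select, Refund, Dispense, Idle}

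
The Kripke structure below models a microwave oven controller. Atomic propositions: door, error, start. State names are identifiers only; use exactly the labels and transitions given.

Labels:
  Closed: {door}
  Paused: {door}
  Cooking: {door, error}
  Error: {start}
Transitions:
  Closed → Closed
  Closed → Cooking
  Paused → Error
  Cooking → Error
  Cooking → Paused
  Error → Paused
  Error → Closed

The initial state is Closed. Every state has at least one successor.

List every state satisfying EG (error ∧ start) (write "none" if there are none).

none

States satisfying error ∧ start: ∅.
States satisfying EG (error ∧ start): ∅.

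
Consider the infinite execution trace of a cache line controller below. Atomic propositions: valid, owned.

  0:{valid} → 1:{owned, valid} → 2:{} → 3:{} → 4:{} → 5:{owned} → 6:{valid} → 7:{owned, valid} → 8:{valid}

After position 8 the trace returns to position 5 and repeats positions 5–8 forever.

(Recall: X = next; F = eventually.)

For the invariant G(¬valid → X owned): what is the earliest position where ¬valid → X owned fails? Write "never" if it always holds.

2

Check ¬valid → X owned at each position in order: 0 ✓, 1 ✓.
At position 2 the labels are {} and the next position 3 has {}, so ¬valid → X owned is false there. This is the first violation.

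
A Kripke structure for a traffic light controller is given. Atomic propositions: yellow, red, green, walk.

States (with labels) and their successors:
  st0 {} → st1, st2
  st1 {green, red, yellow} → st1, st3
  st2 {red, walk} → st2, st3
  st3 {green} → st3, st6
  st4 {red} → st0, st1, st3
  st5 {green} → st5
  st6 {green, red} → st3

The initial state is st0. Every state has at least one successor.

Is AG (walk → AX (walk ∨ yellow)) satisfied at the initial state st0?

States satisfying walk → AX (walk ∨ yellow): {st0, st1, st3, st4, st5, st6}.
States satisfying AG (walk → AX (walk ∨ yellow)): {st1, st3, st5, st6}.
st2 is reachable from st0 and violates walk → AX (walk ∨ yellow), so AG fails at st0.
st0 ∉ Sat(AG (walk → AX (walk ∨ yellow))).

Does not hold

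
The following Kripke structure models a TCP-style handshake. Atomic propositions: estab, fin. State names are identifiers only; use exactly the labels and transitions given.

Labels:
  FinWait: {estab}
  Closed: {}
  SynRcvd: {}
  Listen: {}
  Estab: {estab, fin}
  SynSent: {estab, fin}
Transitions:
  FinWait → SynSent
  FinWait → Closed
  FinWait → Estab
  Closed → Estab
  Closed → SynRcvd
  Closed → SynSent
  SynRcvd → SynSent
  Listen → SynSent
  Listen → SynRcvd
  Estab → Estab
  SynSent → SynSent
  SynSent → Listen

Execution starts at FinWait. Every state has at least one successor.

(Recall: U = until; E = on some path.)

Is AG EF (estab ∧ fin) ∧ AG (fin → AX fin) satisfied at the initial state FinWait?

States satisfying EF (estab ∧ fin): {FinWait, Closed, SynRcvd, Listen, Estab, SynSent}.
States satisfying AG EF (estab ∧ fin): {FinWait, Closed, SynRcvd, Listen, Estab, SynSent}.
States satisfying fin → AX fin: {FinWait, Closed, SynRcvd, Listen, Estab}.
States satisfying AG (fin → AX fin): {Estab}.
States satisfying AG EF (estab ∧ fin) ∧ AG (fin → AX fin): {Estab}.
FinWait ∉ Sat(AG EF (estab ∧ fin) ∧ AG (fin → AX fin)).

Violated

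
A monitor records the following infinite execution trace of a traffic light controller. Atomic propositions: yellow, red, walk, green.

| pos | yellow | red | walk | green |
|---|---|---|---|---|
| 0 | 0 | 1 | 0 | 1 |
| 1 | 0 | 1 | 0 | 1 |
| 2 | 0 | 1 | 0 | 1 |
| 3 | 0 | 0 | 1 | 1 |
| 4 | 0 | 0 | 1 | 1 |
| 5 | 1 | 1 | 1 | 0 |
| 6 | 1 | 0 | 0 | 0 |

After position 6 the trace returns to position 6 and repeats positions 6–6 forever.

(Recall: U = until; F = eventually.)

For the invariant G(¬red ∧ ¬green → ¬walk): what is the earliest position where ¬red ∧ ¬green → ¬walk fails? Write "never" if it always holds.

never

¬red ∧ ¬green → ¬walk holds at every position 0..6, and those are all the positions the trace ever visits, so the invariant G(¬red ∧ ¬green → ¬walk) is never violated.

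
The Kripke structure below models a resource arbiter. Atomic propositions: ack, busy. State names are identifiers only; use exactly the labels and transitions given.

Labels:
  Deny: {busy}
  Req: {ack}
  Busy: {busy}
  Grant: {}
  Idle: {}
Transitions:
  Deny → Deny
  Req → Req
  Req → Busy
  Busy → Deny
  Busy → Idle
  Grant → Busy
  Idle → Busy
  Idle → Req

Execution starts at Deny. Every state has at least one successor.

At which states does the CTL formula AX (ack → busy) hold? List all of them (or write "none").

{Deny, Busy, Grant}

States satisfying ack → busy: {Deny, Busy, Grant, Idle}.
States satisfying AX (ack → busy): {Deny, Busy, Grant}.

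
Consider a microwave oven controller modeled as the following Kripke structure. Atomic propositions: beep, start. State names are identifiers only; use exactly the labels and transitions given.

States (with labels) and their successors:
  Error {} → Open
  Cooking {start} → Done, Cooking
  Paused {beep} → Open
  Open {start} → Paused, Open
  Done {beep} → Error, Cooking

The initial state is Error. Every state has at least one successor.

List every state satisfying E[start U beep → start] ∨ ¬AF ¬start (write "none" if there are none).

States satisfying start: {Cooking, Open}.
States satisfying beep → start: {Error, Cooking, Open}.
States satisfying E[start U beep → start]: {Error, Cooking, Open}.
States satisfying ¬start: {Error, Paused, Done}.
States satisfying AF ¬start: {Error, Paused, Done}.
States satisfying ¬AF ¬start: {Cooking, Open}.
States satisfying E[start U beep → start] ∨ ¬AF ¬start: {Error, Cooking, Open}.

{Error, Cooking, Open}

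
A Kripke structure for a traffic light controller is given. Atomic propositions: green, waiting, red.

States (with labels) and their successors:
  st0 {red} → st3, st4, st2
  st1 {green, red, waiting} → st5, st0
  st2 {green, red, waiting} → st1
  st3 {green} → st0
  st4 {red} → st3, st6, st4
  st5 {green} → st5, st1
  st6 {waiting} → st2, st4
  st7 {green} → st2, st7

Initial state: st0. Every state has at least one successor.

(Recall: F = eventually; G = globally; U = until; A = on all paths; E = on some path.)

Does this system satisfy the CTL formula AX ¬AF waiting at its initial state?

States satisfying ¬AF waiting: {st0, st3, st4, st5, st7}.
States satisfying AX ¬AF waiting: {st1, st3}.
st0 ∉ Sat(AX ¬AF waiting).

Does not hold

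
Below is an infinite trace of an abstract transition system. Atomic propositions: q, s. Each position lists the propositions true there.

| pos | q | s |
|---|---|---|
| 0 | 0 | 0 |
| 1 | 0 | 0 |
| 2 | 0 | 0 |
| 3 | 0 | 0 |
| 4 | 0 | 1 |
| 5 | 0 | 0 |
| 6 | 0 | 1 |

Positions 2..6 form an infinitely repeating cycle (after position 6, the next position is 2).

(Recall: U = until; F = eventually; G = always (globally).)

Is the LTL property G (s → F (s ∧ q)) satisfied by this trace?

s → F (s ∧ q) must hold at every position from 0 onward. It fails at position 4, so G (s → F (s ∧ q)) is false.
Positions where s holds: 4, 6.
Check F (s ∧ q) at each: 4→fails, 6→fails.

No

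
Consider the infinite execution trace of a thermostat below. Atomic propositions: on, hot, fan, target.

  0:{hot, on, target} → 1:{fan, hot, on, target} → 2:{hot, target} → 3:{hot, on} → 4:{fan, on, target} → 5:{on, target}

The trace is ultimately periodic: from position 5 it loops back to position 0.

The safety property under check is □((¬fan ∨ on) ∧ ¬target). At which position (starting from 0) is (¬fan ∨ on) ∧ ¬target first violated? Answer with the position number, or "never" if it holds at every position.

At position 0 the labels are {hot, on, target}, so (¬fan ∨ on) ∧ ¬target is false there. This is the first violation.

0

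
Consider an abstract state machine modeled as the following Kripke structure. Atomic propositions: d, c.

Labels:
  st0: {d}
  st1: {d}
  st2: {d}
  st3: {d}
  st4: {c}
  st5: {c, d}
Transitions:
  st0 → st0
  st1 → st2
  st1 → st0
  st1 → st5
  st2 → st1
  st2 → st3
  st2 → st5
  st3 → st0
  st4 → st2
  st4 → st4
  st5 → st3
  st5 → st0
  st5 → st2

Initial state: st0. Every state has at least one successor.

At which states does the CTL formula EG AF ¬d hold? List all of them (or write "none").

{st4}

States satisfying AF ¬d: {st4}.
States satisfying EG AF ¬d: {st4}.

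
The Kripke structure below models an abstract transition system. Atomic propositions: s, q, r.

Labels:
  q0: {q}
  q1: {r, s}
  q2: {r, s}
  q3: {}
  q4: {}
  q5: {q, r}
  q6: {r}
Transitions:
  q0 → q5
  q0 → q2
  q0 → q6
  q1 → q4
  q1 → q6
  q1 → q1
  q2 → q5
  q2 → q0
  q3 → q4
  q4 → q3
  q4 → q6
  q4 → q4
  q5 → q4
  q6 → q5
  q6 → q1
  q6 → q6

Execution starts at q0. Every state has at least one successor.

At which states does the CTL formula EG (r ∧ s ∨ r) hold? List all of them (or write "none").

{q1, q6}

States satisfying r ∧ s ∨ r: {q1, q2, q5, q6}.
States satisfying EG (r ∧ s ∨ r): {q1, q6}.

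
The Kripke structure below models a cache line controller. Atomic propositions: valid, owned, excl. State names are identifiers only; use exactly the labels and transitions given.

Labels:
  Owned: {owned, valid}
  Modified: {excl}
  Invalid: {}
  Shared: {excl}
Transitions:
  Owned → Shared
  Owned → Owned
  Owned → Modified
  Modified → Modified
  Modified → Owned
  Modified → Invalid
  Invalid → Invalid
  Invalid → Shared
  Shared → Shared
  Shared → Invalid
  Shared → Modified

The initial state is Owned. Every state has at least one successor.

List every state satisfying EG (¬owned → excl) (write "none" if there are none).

States satisfying ¬owned → excl: {Owned, Modified, Shared}.
States satisfying EG (¬owned → excl): {Owned, Modified, Shared}.

{Owned, Modified, Shared}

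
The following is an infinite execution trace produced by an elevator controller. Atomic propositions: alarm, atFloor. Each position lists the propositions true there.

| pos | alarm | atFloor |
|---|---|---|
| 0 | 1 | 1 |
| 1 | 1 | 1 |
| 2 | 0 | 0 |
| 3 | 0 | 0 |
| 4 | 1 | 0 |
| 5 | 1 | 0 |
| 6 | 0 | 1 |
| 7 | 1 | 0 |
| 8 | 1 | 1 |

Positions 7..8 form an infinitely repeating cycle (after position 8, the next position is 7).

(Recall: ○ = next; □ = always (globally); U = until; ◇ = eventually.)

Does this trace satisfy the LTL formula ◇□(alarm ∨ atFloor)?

□(alarm ∨ atFloor) holds at position 4, which is reachable from 0, so ◇□(alarm ∨ atFloor) holds.

Holds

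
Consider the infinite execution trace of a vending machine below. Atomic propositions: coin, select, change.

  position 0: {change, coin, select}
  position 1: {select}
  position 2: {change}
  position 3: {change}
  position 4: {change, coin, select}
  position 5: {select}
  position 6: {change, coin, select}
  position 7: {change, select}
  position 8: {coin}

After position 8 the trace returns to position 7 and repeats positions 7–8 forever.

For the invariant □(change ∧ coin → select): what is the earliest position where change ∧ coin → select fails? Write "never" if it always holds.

never

change ∧ coin → select holds at every position 0..8, and those are all the positions the trace ever visits, so the invariant □(change ∧ coin → select) is never violated.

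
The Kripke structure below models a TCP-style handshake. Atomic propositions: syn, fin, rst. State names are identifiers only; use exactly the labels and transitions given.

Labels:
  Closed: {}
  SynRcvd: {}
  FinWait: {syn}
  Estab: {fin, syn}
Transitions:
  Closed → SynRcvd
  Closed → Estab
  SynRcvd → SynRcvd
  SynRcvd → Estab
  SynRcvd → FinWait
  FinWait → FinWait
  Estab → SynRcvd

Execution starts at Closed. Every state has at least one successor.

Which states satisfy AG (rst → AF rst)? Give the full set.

States satisfying rst → AF rst: {Closed, SynRcvd, FinWait, Estab}.
States satisfying AG (rst → AF rst): {Closed, SynRcvd, FinWait, Estab}.

{Closed, SynRcvd, FinWait, Estab}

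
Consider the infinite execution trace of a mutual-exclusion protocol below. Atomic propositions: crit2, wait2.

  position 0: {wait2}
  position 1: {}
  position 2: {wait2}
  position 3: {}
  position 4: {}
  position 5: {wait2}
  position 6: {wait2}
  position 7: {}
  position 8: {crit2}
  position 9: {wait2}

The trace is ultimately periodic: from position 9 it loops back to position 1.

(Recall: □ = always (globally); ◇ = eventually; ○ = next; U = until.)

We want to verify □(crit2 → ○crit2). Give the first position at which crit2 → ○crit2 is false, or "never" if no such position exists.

Check crit2 → ○crit2 at each position in order: 0 ✓, 1 ✓, 2 ✓, 3 ✓, 4 ✓, 5 ✓, 6 ✓, 7 ✓.
At position 8 the labels are {crit2} and the next position 9 has {wait2}, so crit2 → ○crit2 is false there. This is the first violation.

8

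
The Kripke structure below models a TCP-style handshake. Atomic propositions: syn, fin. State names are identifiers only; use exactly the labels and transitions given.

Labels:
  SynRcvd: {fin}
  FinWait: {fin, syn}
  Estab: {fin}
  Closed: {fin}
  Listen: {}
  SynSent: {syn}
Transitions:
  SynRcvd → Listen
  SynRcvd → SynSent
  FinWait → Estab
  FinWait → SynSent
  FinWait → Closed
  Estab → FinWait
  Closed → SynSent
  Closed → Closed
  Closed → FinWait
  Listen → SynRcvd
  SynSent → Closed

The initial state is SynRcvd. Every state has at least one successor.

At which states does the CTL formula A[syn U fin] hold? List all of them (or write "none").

States satisfying syn: {FinWait, SynSent}.
States satisfying fin: {SynRcvd, FinWait, Estab, Closed}.
States satisfying A[syn U fin]: {SynRcvd, FinWait, Estab, Closed, SynSent}.

{SynRcvd, FinWait, Estab, Closed, SynSent}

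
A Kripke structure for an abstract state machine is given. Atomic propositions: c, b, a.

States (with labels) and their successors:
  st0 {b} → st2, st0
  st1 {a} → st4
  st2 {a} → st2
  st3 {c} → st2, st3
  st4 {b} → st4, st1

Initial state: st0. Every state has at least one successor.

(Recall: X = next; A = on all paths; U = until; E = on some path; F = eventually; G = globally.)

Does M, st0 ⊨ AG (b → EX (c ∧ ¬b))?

States satisfying b → EX (c ∧ ¬b): {st1, st2, st3}.
States satisfying AG (b → EX (c ∧ ¬b)): {st2, st3}.
st0 is reachable from st0 and violates b → EX (c ∧ ¬b), so AG fails at st0.
st0 ∉ Sat(AG (b → EX (c ∧ ¬b))).

Does not hold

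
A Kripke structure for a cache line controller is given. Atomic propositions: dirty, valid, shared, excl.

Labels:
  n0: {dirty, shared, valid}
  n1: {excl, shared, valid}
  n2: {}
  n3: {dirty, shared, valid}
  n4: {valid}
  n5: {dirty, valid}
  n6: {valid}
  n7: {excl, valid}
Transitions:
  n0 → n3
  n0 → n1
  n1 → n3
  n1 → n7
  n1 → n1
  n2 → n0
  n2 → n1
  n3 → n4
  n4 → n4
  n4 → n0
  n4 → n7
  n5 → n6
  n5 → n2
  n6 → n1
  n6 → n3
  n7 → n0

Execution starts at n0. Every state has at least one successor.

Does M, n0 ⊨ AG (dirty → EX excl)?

States satisfying dirty → EX excl: {n0, n1, n2, n4, n6, n7}.
States satisfying AG (dirty → EX excl): ∅.
n3 is reachable from n0 and violates dirty → EX excl, so AG fails at n0.
n0 ∉ Sat(AG (dirty → EX excl)).

No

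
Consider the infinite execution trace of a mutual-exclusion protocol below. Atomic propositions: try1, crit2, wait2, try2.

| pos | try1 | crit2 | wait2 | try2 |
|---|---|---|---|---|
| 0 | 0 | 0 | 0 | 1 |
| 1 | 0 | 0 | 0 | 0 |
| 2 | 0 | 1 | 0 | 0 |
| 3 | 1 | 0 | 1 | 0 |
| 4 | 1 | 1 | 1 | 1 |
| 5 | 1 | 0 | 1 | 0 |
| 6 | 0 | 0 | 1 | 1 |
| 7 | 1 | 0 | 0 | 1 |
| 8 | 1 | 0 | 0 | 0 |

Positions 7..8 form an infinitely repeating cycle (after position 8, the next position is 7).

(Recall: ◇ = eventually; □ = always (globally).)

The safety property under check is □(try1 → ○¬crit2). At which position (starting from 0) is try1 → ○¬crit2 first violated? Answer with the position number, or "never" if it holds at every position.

3

Check try1 → ○¬crit2 at each position in order: 0 ✓, 1 ✓, 2 ✓.
At position 3 the labels are {try1, wait2} and the next position 4 has {crit2, try1, try2, wait2}, so try1 → ○¬crit2 is false there. This is the first violation.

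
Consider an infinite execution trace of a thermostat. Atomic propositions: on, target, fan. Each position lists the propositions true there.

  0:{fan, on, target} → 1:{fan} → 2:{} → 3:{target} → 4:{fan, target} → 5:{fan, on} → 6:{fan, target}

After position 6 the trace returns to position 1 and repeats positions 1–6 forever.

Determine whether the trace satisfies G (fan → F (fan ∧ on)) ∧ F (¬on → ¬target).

fan → F (fan ∧ on) holds at every position 0..6, and those are all positions ever visited, so G (fan → F (fan ∧ on)) holds.
Positions where fan holds: 0, 1, 4, 5, 6.
Check F (fan ∧ on) at each: 0→ok, 1→ok, 4→ok, 5→ok, 6→ok.
¬on → ¬target holds at position 0, which is reachable from 0, so F (¬on → ¬target) holds.
At position 0: G (fan → F (fan ∧ on)) is true; F (¬on → ¬target) is true; so G (fan → F (fan ∧ on)) ∧ F (¬on → ¬target) is true.

Satisfied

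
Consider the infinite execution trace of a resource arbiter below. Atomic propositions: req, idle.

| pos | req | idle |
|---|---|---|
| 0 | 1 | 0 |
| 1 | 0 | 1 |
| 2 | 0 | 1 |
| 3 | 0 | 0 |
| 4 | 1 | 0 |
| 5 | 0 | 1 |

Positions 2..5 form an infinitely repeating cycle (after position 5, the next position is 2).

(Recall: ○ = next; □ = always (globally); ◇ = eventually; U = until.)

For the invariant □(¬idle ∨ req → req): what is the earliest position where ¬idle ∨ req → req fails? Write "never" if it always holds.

Check ¬idle ∨ req → req at each position in order: 0 ✓, 1 ✓, 2 ✓.
At position 3 the labels are {}, so ¬idle ∨ req → req is false there. This is the first violation.

3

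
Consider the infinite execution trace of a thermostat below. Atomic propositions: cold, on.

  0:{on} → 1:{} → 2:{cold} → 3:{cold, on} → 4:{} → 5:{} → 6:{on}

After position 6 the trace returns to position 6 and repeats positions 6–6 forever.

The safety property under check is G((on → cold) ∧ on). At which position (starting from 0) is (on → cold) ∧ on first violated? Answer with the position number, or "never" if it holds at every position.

0

At position 0 the labels are {on}, so (on → cold) ∧ on is false there. This is the first violation.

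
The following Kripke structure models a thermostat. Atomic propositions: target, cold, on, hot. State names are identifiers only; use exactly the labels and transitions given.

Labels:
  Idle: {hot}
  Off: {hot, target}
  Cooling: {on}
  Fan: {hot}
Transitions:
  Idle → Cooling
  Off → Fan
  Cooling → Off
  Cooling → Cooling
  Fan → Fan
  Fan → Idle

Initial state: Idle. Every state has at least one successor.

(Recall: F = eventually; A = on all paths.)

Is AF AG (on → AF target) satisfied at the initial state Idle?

States satisfying AG (on → AF target): ∅.
States satisfying AF AG (on → AF target): ∅.
There is a path from Idle along which AG (on → AF target) never holds.
Idle ∉ Sat(AF AG (on → AF target)).

Does not hold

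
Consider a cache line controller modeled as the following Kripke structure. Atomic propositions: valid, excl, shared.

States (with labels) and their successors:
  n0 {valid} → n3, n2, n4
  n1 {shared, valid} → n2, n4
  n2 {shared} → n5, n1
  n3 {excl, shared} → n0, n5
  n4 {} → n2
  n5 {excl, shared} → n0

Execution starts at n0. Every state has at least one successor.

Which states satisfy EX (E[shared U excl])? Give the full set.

States satisfying E[shared U excl]: {n1, n2, n3, n5}.
States satisfying EX (E[shared U excl]): {n0, n1, n2, n3, n4}.

{n0, n1, n2, n3, n4}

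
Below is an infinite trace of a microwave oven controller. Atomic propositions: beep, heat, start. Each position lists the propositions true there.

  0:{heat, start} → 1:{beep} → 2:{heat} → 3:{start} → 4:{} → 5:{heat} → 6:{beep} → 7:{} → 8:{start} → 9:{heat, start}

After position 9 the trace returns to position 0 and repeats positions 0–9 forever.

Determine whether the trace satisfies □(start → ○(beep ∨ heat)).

start → ○(beep ∨ heat) must hold at every position from 0 onward. It fails at position 3, so □(start → ○(beep ∨ heat)) is false.
Positions where start holds: 0, 3, 8, 9.
Check ○(beep ∨ heat) at each: 0→ok, 3→fails, 8→ok, 9→ok.

Violated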